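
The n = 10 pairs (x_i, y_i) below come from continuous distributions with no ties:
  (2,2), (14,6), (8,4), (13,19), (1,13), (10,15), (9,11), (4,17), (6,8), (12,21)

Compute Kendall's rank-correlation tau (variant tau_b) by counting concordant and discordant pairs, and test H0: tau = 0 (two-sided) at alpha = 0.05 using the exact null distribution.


Step 1: Enumerate the 45 unordered pairs (i,j) with i<j and classify each by sign(x_j-x_i) * sign(y_j-y_i).
  (1,2):dx=+12,dy=+4->C; (1,3):dx=+6,dy=+2->C; (1,4):dx=+11,dy=+17->C; (1,5):dx=-1,dy=+11->D
  (1,6):dx=+8,dy=+13->C; (1,7):dx=+7,dy=+9->C; (1,8):dx=+2,dy=+15->C; (1,9):dx=+4,dy=+6->C
  (1,10):dx=+10,dy=+19->C; (2,3):dx=-6,dy=-2->C; (2,4):dx=-1,dy=+13->D; (2,5):dx=-13,dy=+7->D
  (2,6):dx=-4,dy=+9->D; (2,7):dx=-5,dy=+5->D; (2,8):dx=-10,dy=+11->D; (2,9):dx=-8,dy=+2->D
  (2,10):dx=-2,dy=+15->D; (3,4):dx=+5,dy=+15->C; (3,5):dx=-7,dy=+9->D; (3,6):dx=+2,dy=+11->C
  (3,7):dx=+1,dy=+7->C; (3,8):dx=-4,dy=+13->D; (3,9):dx=-2,dy=+4->D; (3,10):dx=+4,dy=+17->C
  (4,5):dx=-12,dy=-6->C; (4,6):dx=-3,dy=-4->C; (4,7):dx=-4,dy=-8->C; (4,8):dx=-9,dy=-2->C
  (4,9):dx=-7,dy=-11->C; (4,10):dx=-1,dy=+2->D; (5,6):dx=+9,dy=+2->C; (5,7):dx=+8,dy=-2->D
  (5,8):dx=+3,dy=+4->C; (5,9):dx=+5,dy=-5->D; (5,10):dx=+11,dy=+8->C; (6,7):dx=-1,dy=-4->C
  (6,8):dx=-6,dy=+2->D; (6,9):dx=-4,dy=-7->C; (6,10):dx=+2,dy=+6->C; (7,8):dx=-5,dy=+6->D
  (7,9):dx=-3,dy=-3->C; (7,10):dx=+3,dy=+10->C; (8,9):dx=+2,dy=-9->D; (8,10):dx=+8,dy=+4->C
  (9,10):dx=+6,dy=+13->C
Step 2: C = 28, D = 17, total pairs = 45.
Step 3: tau = (C - D)/(n(n-1)/2) = (28 - 17)/45 = 0.244444.
Step 4: Exact two-sided p-value (enumerate n! = 3628800 permutations of y under H0): p = 0.380720.
Step 5: alpha = 0.05. fail to reject H0.

tau_b = 0.2444 (C=28, D=17), p = 0.380720, fail to reject H0.


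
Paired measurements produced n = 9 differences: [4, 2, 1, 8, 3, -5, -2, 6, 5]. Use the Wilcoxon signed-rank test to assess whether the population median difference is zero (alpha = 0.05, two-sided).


Step 1: Drop any zero differences (none here) and take |d_i|.
|d| = [4, 2, 1, 8, 3, 5, 2, 6, 5]
Step 2: Midrank |d_i| (ties get averaged ranks).
ranks: |4|->5, |2|->2.5, |1|->1, |8|->9, |3|->4, |5|->6.5, |2|->2.5, |6|->8, |5|->6.5
Step 3: Attach original signs; sum ranks with positive sign and with negative sign.
W+ = 5 + 2.5 + 1 + 9 + 4 + 8 + 6.5 = 36
W- = 6.5 + 2.5 = 9
(Check: W+ + W- = 45 should equal n(n+1)/2 = 45.)
Step 4: Test statistic W = min(W+, W-) = 9.
Step 5: Ties in |d|, so use the tie-corrected normal approximation.
        E[W] = n(n+1)/4 = 9*10/4 = 22.5.
        Tie groups: |d|=2 (t=2), |d|=5 (t=2); sum(t^3 - t) = 12.
        Var[W] = n(n+1)(2n+1)/24 - sum(t^3-t)/48 = 1710/24 - 12/48 = 71.
        z = (W - E[W]) / sqrt(Var[W]) = (9 - 22.5) / 8.4261 = -1.6022.
        Two-sided p = 2*Phi(z) = 0.109121.
Step 6: alpha = 0.05. fail to reject H0.

W+ = 36, W- = 9, W = min = 9, p = 0.109121, fail to reject H0.


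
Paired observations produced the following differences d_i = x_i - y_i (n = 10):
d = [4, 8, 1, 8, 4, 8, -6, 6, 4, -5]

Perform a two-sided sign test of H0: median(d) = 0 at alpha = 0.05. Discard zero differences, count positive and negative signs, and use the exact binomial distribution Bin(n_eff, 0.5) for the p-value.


Step 1: Discard zero differences. Original n = 10; n_eff = number of nonzero differences = 10.
Nonzero differences (with sign): +4, +8, +1, +8, +4, +8, -6, +6, +4, -5
Step 2: Count signs: positive = 8, negative = 2.
Step 3: Under H0: P(positive) = 0.5, so the number of positives S ~ Bin(10, 0.5).
Step 4: Two-sided exact p-value = sum of Bin(10,0.5) probabilities at or below the observed probability = 0.109375.
Step 5: alpha = 0.05. fail to reject H0.

n_eff = 10, pos = 8, neg = 2, p = 0.109375, fail to reject H0.


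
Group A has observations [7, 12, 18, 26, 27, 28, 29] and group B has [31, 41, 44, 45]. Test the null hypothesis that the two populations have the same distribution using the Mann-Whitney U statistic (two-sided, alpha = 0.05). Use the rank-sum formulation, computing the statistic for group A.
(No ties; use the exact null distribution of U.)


Step 1: Combine and sort all 11 observations; assign midranks.
sorted (value, group): (7,X), (12,X), (18,X), (26,X), (27,X), (28,X), (29,X), (31,Y), (41,Y), (44,Y), (45,Y)
ranks: 7->1, 12->2, 18->3, 26->4, 27->5, 28->6, 29->7, 31->8, 41->9, 44->10, 45->11
Step 2: Rank sum for X: R1 = 1 + 2 + 3 + 4 + 5 + 6 + 7 = 28.
Step 3: U_X = R1 - n1(n1+1)/2 = 28 - 7*8/2 = 28 - 28 = 0.
       U_Y = n1*n2 - U_X = 28 - 0 = 28.
Step 4: No ties, so the exact null distribution of U (based on enumerating the C(11,7) = 330 equally likely rank assignments) gives the two-sided p-value.
Step 5: p-value = 0.006061; compare to alpha = 0.05. reject H0.

U_X = 0, p = 0.006061, reject H0 at alpha = 0.05.


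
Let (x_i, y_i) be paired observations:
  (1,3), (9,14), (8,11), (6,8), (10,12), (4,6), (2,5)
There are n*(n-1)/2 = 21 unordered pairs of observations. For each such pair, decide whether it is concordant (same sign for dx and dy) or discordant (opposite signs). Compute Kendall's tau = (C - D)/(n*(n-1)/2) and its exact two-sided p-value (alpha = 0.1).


Step 1: Enumerate the 21 unordered pairs (i,j) with i<j and classify each by sign(x_j-x_i) * sign(y_j-y_i).
  (1,2):dx=+8,dy=+11->C; (1,3):dx=+7,dy=+8->C; (1,4):dx=+5,dy=+5->C; (1,5):dx=+9,dy=+9->C
  (1,6):dx=+3,dy=+3->C; (1,7):dx=+1,dy=+2->C; (2,3):dx=-1,dy=-3->C; (2,4):dx=-3,dy=-6->C
  (2,5):dx=+1,dy=-2->D; (2,6):dx=-5,dy=-8->C; (2,7):dx=-7,dy=-9->C; (3,4):dx=-2,dy=-3->C
  (3,5):dx=+2,dy=+1->C; (3,6):dx=-4,dy=-5->C; (3,7):dx=-6,dy=-6->C; (4,5):dx=+4,dy=+4->C
  (4,6):dx=-2,dy=-2->C; (4,7):dx=-4,dy=-3->C; (5,6):dx=-6,dy=-6->C; (5,7):dx=-8,dy=-7->C
  (6,7):dx=-2,dy=-1->C
Step 2: C = 20, D = 1, total pairs = 21.
Step 3: tau = (C - D)/(n(n-1)/2) = (20 - 1)/21 = 0.904762.
Step 4: Exact two-sided p-value (enumerate n! = 5040 permutations of y under H0): p = 0.002778.
Step 5: alpha = 0.1. reject H0.

tau_b = 0.9048 (C=20, D=1), p = 0.002778, reject H0.


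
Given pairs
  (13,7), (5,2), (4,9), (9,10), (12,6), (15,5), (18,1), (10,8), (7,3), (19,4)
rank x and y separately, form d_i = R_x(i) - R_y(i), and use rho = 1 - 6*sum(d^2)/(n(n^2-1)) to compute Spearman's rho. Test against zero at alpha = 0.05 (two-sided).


Step 1: Rank x and y separately (midranks; no ties here).
rank(x): 13->7, 5->2, 4->1, 9->4, 12->6, 15->8, 18->9, 10->5, 7->3, 19->10
rank(y): 7->7, 2->2, 9->9, 10->10, 6->6, 5->5, 1->1, 8->8, 3->3, 4->4
Step 2: d_i = R_x(i) - R_y(i); compute d_i^2.
  (7-7)^2=0, (2-2)^2=0, (1-9)^2=64, (4-10)^2=36, (6-6)^2=0, (8-5)^2=9, (9-1)^2=64, (5-8)^2=9, (3-3)^2=0, (10-4)^2=36
sum(d^2) = 218.
Step 3: rho = 1 - 6*218 / (10*(10^2 - 1)) = 1 - 1308/990 = -0.321212.
Step 4: Under H0, t = rho * sqrt((n-2)/(1-rho^2)) = -0.9594 ~ t(8).
Step 5: Two-sided p-value from the t-distribution with 8 df = 0.365468.
Step 6: alpha = 0.05. fail to reject H0.

rho = -0.3212, p = 0.365468, fail to reject H0 at alpha = 0.05.


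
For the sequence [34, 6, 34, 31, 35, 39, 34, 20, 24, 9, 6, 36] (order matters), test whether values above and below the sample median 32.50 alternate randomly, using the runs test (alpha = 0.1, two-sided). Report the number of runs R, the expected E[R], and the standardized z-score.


Step 1: Compute median = 32.50; label A = above, B = below.
Labels in order: ABABAAABBBBA  (n_A = 6, n_B = 6)
Step 2: Count runs R = 7.
Step 3: Under H0 (random ordering), E[R] = 2*n_A*n_B/(n_A+n_B) + 1 = 2*6*6/12 + 1 = 7.0000.
        Var[R] = 2*n_A*n_B*(2*n_A*n_B - n_A - n_B) / ((n_A+n_B)^2 * (n_A+n_B-1)) = 4320/1584 = 2.7273.
        SD[R] = 1.6514.
Step 4: R = E[R], so z = 0 with no continuity correction.
Step 5: Two-sided p-value via normal approximation = 2*(1 - Phi(|z|)) = 1.000000.
Step 6: alpha = 0.1. fail to reject H0.

R = 7, z = 0.0000, p = 1.000000, fail to reject H0.


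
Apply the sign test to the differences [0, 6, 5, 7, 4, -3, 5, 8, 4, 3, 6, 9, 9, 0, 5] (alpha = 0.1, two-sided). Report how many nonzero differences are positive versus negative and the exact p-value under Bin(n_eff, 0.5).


Step 1: Discard zero differences. Original n = 15; n_eff = number of nonzero differences = 13.
Nonzero differences (with sign): +6, +5, +7, +4, -3, +5, +8, +4, +3, +6, +9, +9, +5
Step 2: Count signs: positive = 12, negative = 1.
Step 3: Under H0: P(positive) = 0.5, so the number of positives S ~ Bin(13, 0.5).
Step 4: Two-sided exact p-value = sum of Bin(13,0.5) probabilities at or below the observed probability = 0.003418.
Step 5: alpha = 0.1. reject H0.

n_eff = 13, pos = 12, neg = 1, p = 0.003418, reject H0.


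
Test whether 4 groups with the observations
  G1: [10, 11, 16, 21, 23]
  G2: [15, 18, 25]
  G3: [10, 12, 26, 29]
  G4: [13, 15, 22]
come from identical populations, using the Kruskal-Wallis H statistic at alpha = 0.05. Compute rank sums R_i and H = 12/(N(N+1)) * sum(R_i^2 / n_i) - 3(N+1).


Step 1: Combine all N = 15 observations and assign midranks.
sorted (value, group, rank): (10,G1,1.5), (10,G3,1.5), (11,G1,3), (12,G3,4), (13,G4,5), (15,G2,6.5), (15,G4,6.5), (16,G1,8), (18,G2,9), (21,G1,10), (22,G4,11), (23,G1,12), (25,G2,13), (26,G3,14), (29,G3,15)
Step 2: Sum ranks within each group.
R_1 = 34.5 (n_1 = 5)
R_2 = 28.5 (n_2 = 3)
R_3 = 34.5 (n_3 = 4)
R_4 = 22.5 (n_4 = 3)
Step 3: H = 12/(N(N+1)) * sum(R_i^2/n_i) - 3(N+1)
     = 12/(15*16) * (34.5^2/5 + 28.5^2/3 + 34.5^2/4 + 22.5^2/3) - 3*16
     = 0.050000 * 975.112 - 48
     = 0.755625.
Step 4: Ties present; correction factor C = 1 - 12/(15^3 - 15) = 0.996429. Corrected H = 0.755625 / 0.996429 = 0.758333.
Step 5: Under H0, H ~ chi^2(3); p-value = 0.859405.
Step 6: alpha = 0.05. fail to reject H0.

H = 0.7583, df = 3, p = 0.859405, fail to reject H0.


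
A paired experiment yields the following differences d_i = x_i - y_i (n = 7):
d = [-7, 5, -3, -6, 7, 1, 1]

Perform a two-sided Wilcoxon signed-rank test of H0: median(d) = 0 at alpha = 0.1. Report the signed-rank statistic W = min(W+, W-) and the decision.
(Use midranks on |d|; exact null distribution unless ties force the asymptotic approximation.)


Step 1: Drop any zero differences (none here) and take |d_i|.
|d| = [7, 5, 3, 6, 7, 1, 1]
Step 2: Midrank |d_i| (ties get averaged ranks).
ranks: |7|->6.5, |5|->4, |3|->3, |6|->5, |7|->6.5, |1|->1.5, |1|->1.5
Step 3: Attach original signs; sum ranks with positive sign and with negative sign.
W+ = 4 + 6.5 + 1.5 + 1.5 = 13.5
W- = 6.5 + 3 + 5 = 14.5
(Check: W+ + W- = 28 should equal n(n+1)/2 = 28.)
Step 4: Test statistic W = min(W+, W-) = 13.5.
Step 5: Ties in |d|, so use the tie-corrected normal approximation.
        E[W] = n(n+1)/4 = 7*8/4 = 14.
        Tie groups: |d|=1 (t=2), |d|=7 (t=2); sum(t^3 - t) = 12.
        Var[W] = n(n+1)(2n+1)/24 - sum(t^3-t)/48 = 840/24 - 12/48 = 34.75.
        z = (W - E[W]) / sqrt(Var[W]) = (13.5 - 14) / 5.8949 = -0.0848.
        Two-sided p = 2*Phi(z) = 0.932405.
Step 6: alpha = 0.1. fail to reject H0.

W+ = 13.5, W- = 14.5, W = min = 13.5, p = 0.932405, fail to reject H0.


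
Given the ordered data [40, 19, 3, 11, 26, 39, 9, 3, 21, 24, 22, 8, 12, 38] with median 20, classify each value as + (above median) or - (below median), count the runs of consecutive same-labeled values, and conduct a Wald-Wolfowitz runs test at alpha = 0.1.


Step 1: Compute median = 20; label A = above, B = below.
Labels in order: ABBBAABBAAABBA  (n_A = 7, n_B = 7)
Step 2: Count runs R = 7.
Step 3: Under H0 (random ordering), E[R] = 2*n_A*n_B/(n_A+n_B) + 1 = 2*7*7/14 + 1 = 8.0000.
        Var[R] = 2*n_A*n_B*(2*n_A*n_B - n_A - n_B) / ((n_A+n_B)^2 * (n_A+n_B-1)) = 8232/2548 = 3.2308.
        SD[R] = 1.7974.
Step 4: Continuity-corrected z = (R + 0.5 - E[R]) / SD[R] = (7 + 0.5 - 8.0000) / 1.7974 = -0.2782.
Step 5: Two-sided p-value via normal approximation = 2*(1 - Phi(|z|)) = 0.780879.
Step 6: alpha = 0.1. fail to reject H0.

R = 7, z = -0.2782, p = 0.780879, fail to reject H0.


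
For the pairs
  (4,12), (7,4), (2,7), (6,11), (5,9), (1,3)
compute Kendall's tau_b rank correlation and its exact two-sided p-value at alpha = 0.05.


Step 1: Enumerate the 15 unordered pairs (i,j) with i<j and classify each by sign(x_j-x_i) * sign(y_j-y_i).
  (1,2):dx=+3,dy=-8->D; (1,3):dx=-2,dy=-5->C; (1,4):dx=+2,dy=-1->D; (1,5):dx=+1,dy=-3->D
  (1,6):dx=-3,dy=-9->C; (2,3):dx=-5,dy=+3->D; (2,4):dx=-1,dy=+7->D; (2,5):dx=-2,dy=+5->D
  (2,6):dx=-6,dy=-1->C; (3,4):dx=+4,dy=+4->C; (3,5):dx=+3,dy=+2->C; (3,6):dx=-1,dy=-4->C
  (4,5):dx=-1,dy=-2->C; (4,6):dx=-5,dy=-8->C; (5,6):dx=-4,dy=-6->C
Step 2: C = 9, D = 6, total pairs = 15.
Step 3: tau = (C - D)/(n(n-1)/2) = (9 - 6)/15 = 0.200000.
Step 4: Exact two-sided p-value (enumerate n! = 720 permutations of y under H0): p = 0.719444.
Step 5: alpha = 0.05. fail to reject H0.

tau_b = 0.2000 (C=9, D=6), p = 0.719444, fail to reject H0.


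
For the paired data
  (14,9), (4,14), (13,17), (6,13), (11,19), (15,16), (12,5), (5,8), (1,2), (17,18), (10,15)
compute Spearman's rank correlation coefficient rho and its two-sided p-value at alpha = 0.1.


Step 1: Rank x and y separately (midranks; no ties here).
rank(x): 14->9, 4->2, 13->8, 6->4, 11->6, 15->10, 12->7, 5->3, 1->1, 17->11, 10->5
rank(y): 9->4, 14->6, 17->9, 13->5, 19->11, 16->8, 5->2, 8->3, 2->1, 18->10, 15->7
Step 2: d_i = R_x(i) - R_y(i); compute d_i^2.
  (9-4)^2=25, (2-6)^2=16, (8-9)^2=1, (4-5)^2=1, (6-11)^2=25, (10-8)^2=4, (7-2)^2=25, (3-3)^2=0, (1-1)^2=0, (11-10)^2=1, (5-7)^2=4
sum(d^2) = 102.
Step 3: rho = 1 - 6*102 / (11*(11^2 - 1)) = 1 - 612/1320 = 0.536364.
Step 4: Under H0, t = rho * sqrt((n-2)/(1-rho^2)) = 1.9065 ~ t(9).
Step 5: Two-sided p-value from the t-distribution with 9 df = 0.088953.
Step 6: alpha = 0.1. reject H0.

rho = 0.5364, p = 0.088953, reject H0 at alpha = 0.1.


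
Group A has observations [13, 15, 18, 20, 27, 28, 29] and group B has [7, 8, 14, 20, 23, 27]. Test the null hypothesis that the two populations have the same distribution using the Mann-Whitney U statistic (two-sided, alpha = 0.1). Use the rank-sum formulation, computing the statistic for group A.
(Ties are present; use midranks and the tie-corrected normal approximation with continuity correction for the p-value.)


Step 1: Combine and sort all 13 observations; assign midranks.
sorted (value, group): (7,Y), (8,Y), (13,X), (14,Y), (15,X), (18,X), (20,X), (20,Y), (23,Y), (27,X), (27,Y), (28,X), (29,X)
ranks: 7->1, 8->2, 13->3, 14->4, 15->5, 18->6, 20->7.5, 20->7.5, 23->9, 27->10.5, 27->10.5, 28->12, 29->13
Step 2: Rank sum for X: R1 = 3 + 5 + 6 + 7.5 + 10.5 + 12 + 13 = 57.
Step 3: U_X = R1 - n1(n1+1)/2 = 57 - 7*8/2 = 57 - 28 = 29.
       U_Y = n1*n2 - U_X = 42 - 29 = 13.
Step 4: Ties are present, so use the tie-corrected normal approximation (with continuity correction) for the p-value.
Step 5: p-value = 0.282651; compare to alpha = 0.1. fail to reject H0.

U_X = 29, p = 0.282651, fail to reject H0 at alpha = 0.1.


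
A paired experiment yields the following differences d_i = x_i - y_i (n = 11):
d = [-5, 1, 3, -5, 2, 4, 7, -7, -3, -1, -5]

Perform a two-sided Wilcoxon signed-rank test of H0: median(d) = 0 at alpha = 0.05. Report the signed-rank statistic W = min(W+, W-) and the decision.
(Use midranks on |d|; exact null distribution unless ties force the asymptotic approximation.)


Step 1: Drop any zero differences (none here) and take |d_i|.
|d| = [5, 1, 3, 5, 2, 4, 7, 7, 3, 1, 5]
Step 2: Midrank |d_i| (ties get averaged ranks).
ranks: |5|->8, |1|->1.5, |3|->4.5, |5|->8, |2|->3, |4|->6, |7|->10.5, |7|->10.5, |3|->4.5, |1|->1.5, |5|->8
Step 3: Attach original signs; sum ranks with positive sign and with negative sign.
W+ = 1.5 + 4.5 + 3 + 6 + 10.5 = 25.5
W- = 8 + 8 + 10.5 + 4.5 + 1.5 + 8 = 40.5
(Check: W+ + W- = 66 should equal n(n+1)/2 = 66.)
Step 4: Test statistic W = min(W+, W-) = 25.5.
Step 5: Ties in |d|, so use the tie-corrected normal approximation.
        E[W] = n(n+1)/4 = 11*12/4 = 33.
        Tie groups: |d|=1 (t=2), |d|=3 (t=2), |d|=5 (t=3), |d|=7 (t=2); sum(t^3 - t) = 42.
        Var[W] = n(n+1)(2n+1)/24 - sum(t^3-t)/48 = 3036/24 - 42/48 = 125.625.
        z = (W - E[W]) / sqrt(Var[W]) = (25.5 - 33) / 11.2083 = -0.6691.
        Two-sided p = 2*Phi(z) = 0.503400.
Step 6: alpha = 0.05. fail to reject H0.

W+ = 25.5, W- = 40.5, W = min = 25.5, p = 0.503400, fail to reject H0.


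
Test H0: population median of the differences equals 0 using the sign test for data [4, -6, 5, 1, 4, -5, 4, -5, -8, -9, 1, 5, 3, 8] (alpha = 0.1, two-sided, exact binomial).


Step 1: Discard zero differences. Original n = 14; n_eff = number of nonzero differences = 14.
Nonzero differences (with sign): +4, -6, +5, +1, +4, -5, +4, -5, -8, -9, +1, +5, +3, +8
Step 2: Count signs: positive = 9, negative = 5.
Step 3: Under H0: P(positive) = 0.5, so the number of positives S ~ Bin(14, 0.5).
Step 4: Two-sided exact p-value = sum of Bin(14,0.5) probabilities at or below the observed probability = 0.423950.
Step 5: alpha = 0.1. fail to reject H0.

n_eff = 14, pos = 9, neg = 5, p = 0.423950, fail to reject H0.


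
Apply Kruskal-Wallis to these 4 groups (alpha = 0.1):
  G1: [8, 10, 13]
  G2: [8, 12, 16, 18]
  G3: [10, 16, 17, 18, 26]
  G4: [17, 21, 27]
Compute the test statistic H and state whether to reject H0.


Step 1: Combine all N = 15 observations and assign midranks.
sorted (value, group, rank): (8,G1,1.5), (8,G2,1.5), (10,G1,3.5), (10,G3,3.5), (12,G2,5), (13,G1,6), (16,G2,7.5), (16,G3,7.5), (17,G3,9.5), (17,G4,9.5), (18,G2,11.5), (18,G3,11.5), (21,G4,13), (26,G3,14), (27,G4,15)
Step 2: Sum ranks within each group.
R_1 = 11 (n_1 = 3)
R_2 = 25.5 (n_2 = 4)
R_3 = 46 (n_3 = 5)
R_4 = 37.5 (n_4 = 3)
Step 3: H = 12/(N(N+1)) * sum(R_i^2/n_i) - 3(N+1)
     = 12/(15*16) * (11^2/3 + 25.5^2/4 + 46^2/5 + 37.5^2/3) - 3*16
     = 0.050000 * 1094.85 - 48
     = 6.742292.
Step 4: Ties present; correction factor C = 1 - 30/(15^3 - 15) = 0.991071. Corrected H = 6.742292 / 0.991071 = 6.803033.
Step 5: Under H0, H ~ chi^2(3); p-value = 0.078448.
Step 6: alpha = 0.1. reject H0.

H = 6.8030, df = 3, p = 0.078448, reject H0.


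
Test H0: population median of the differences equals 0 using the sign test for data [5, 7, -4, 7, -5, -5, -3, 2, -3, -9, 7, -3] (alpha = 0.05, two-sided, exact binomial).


Step 1: Discard zero differences. Original n = 12; n_eff = number of nonzero differences = 12.
Nonzero differences (with sign): +5, +7, -4, +7, -5, -5, -3, +2, -3, -9, +7, -3
Step 2: Count signs: positive = 5, negative = 7.
Step 3: Under H0: P(positive) = 0.5, so the number of positives S ~ Bin(12, 0.5).
Step 4: Two-sided exact p-value = sum of Bin(12,0.5) probabilities at or below the observed probability = 0.774414.
Step 5: alpha = 0.05. fail to reject H0.

n_eff = 12, pos = 5, neg = 7, p = 0.774414, fail to reject H0.


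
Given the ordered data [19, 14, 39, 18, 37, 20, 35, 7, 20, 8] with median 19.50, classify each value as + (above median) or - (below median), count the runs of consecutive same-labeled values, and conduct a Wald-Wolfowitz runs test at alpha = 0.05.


Step 1: Compute median = 19.50; label A = above, B = below.
Labels in order: BBABAAABAB  (n_A = 5, n_B = 5)
Step 2: Count runs R = 7.
Step 3: Under H0 (random ordering), E[R] = 2*n_A*n_B/(n_A+n_B) + 1 = 2*5*5/10 + 1 = 6.0000.
        Var[R] = 2*n_A*n_B*(2*n_A*n_B - n_A - n_B) / ((n_A+n_B)^2 * (n_A+n_B-1)) = 2000/900 = 2.2222.
        SD[R] = 1.4907.
Step 4: Continuity-corrected z = (R - 0.5 - E[R]) / SD[R] = (7 - 0.5 - 6.0000) / 1.4907 = 0.3354.
Step 5: Two-sided p-value via normal approximation = 2*(1 - Phi(|z|)) = 0.737316.
Step 6: alpha = 0.05. fail to reject H0.

R = 7, z = 0.3354, p = 0.737316, fail to reject H0.


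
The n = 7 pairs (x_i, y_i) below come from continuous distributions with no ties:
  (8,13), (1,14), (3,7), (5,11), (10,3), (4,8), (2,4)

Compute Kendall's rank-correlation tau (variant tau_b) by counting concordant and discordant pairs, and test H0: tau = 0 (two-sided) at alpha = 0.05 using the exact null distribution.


Step 1: Enumerate the 21 unordered pairs (i,j) with i<j and classify each by sign(x_j-x_i) * sign(y_j-y_i).
  (1,2):dx=-7,dy=+1->D; (1,3):dx=-5,dy=-6->C; (1,4):dx=-3,dy=-2->C; (1,5):dx=+2,dy=-10->D
  (1,6):dx=-4,dy=-5->C; (1,7):dx=-6,dy=-9->C; (2,3):dx=+2,dy=-7->D; (2,4):dx=+4,dy=-3->D
  (2,5):dx=+9,dy=-11->D; (2,6):dx=+3,dy=-6->D; (2,7):dx=+1,dy=-10->D; (3,4):dx=+2,dy=+4->C
  (3,5):dx=+7,dy=-4->D; (3,6):dx=+1,dy=+1->C; (3,7):dx=-1,dy=-3->C; (4,5):dx=+5,dy=-8->D
  (4,6):dx=-1,dy=-3->C; (4,7):dx=-3,dy=-7->C; (5,6):dx=-6,dy=+5->D; (5,7):dx=-8,dy=+1->D
  (6,7):dx=-2,dy=-4->C
Step 2: C = 10, D = 11, total pairs = 21.
Step 3: tau = (C - D)/(n(n-1)/2) = (10 - 11)/21 = -0.047619.
Step 4: Exact two-sided p-value (enumerate n! = 5040 permutations of y under H0): p = 1.000000.
Step 5: alpha = 0.05. fail to reject H0.

tau_b = -0.0476 (C=10, D=11), p = 1.000000, fail to reject H0.


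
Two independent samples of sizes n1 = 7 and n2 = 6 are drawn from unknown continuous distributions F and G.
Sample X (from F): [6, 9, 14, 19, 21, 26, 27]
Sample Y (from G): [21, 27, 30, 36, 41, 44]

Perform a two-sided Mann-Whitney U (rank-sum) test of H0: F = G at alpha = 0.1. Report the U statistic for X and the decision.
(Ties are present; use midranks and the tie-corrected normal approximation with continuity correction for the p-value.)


Step 1: Combine and sort all 13 observations; assign midranks.
sorted (value, group): (6,X), (9,X), (14,X), (19,X), (21,X), (21,Y), (26,X), (27,X), (27,Y), (30,Y), (36,Y), (41,Y), (44,Y)
ranks: 6->1, 9->2, 14->3, 19->4, 21->5.5, 21->5.5, 26->7, 27->8.5, 27->8.5, 30->10, 36->11, 41->12, 44->13
Step 2: Rank sum for X: R1 = 1 + 2 + 3 + 4 + 5.5 + 7 + 8.5 = 31.
Step 3: U_X = R1 - n1(n1+1)/2 = 31 - 7*8/2 = 31 - 28 = 3.
       U_Y = n1*n2 - U_X = 42 - 3 = 39.
Step 4: Ties are present, so use the tie-corrected normal approximation (with continuity correction) for the p-value.
Step 5: p-value = 0.012180; compare to alpha = 0.1. reject H0.

U_X = 3, p = 0.012180, reject H0 at alpha = 0.1.


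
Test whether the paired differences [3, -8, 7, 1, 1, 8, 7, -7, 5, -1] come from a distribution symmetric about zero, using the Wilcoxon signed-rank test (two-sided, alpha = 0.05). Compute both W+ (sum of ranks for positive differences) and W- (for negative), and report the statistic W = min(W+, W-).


Step 1: Drop any zero differences (none here) and take |d_i|.
|d| = [3, 8, 7, 1, 1, 8, 7, 7, 5, 1]
Step 2: Midrank |d_i| (ties get averaged ranks).
ranks: |3|->4, |8|->9.5, |7|->7, |1|->2, |1|->2, |8|->9.5, |7|->7, |7|->7, |5|->5, |1|->2
Step 3: Attach original signs; sum ranks with positive sign and with negative sign.
W+ = 4 + 7 + 2 + 2 + 9.5 + 7 + 5 = 36.5
W- = 9.5 + 7 + 2 = 18.5
(Check: W+ + W- = 55 should equal n(n+1)/2 = 55.)
Step 4: Test statistic W = min(W+, W-) = 18.5.
Step 5: Ties in |d|, so use the tie-corrected normal approximation.
        E[W] = n(n+1)/4 = 10*11/4 = 27.5.
        Tie groups: |d|=1 (t=3), |d|=7 (t=3), |d|=8 (t=2); sum(t^3 - t) = 54.
        Var[W] = n(n+1)(2n+1)/24 - sum(t^3-t)/48 = 2310/24 - 54/48 = 95.125.
        z = (W - E[W]) / sqrt(Var[W]) = (18.5 - 27.5) / 9.7532 = -0.9228.
        Two-sided p = 2*Phi(z) = 0.356125.
Step 6: alpha = 0.05. fail to reject H0.

W+ = 36.5, W- = 18.5, W = min = 18.5, p = 0.356125, fail to reject H0.


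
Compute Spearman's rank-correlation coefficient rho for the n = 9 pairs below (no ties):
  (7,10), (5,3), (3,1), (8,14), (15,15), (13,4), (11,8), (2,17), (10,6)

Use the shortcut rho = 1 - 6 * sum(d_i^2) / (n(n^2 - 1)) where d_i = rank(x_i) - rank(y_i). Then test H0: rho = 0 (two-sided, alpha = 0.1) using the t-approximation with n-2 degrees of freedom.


Step 1: Rank x and y separately (midranks; no ties here).
rank(x): 7->4, 5->3, 3->2, 8->5, 15->9, 13->8, 11->7, 2->1, 10->6
rank(y): 10->6, 3->2, 1->1, 14->7, 15->8, 4->3, 8->5, 17->9, 6->4
Step 2: d_i = R_x(i) - R_y(i); compute d_i^2.
  (4-6)^2=4, (3-2)^2=1, (2-1)^2=1, (5-7)^2=4, (9-8)^2=1, (8-3)^2=25, (7-5)^2=4, (1-9)^2=64, (6-4)^2=4
sum(d^2) = 108.
Step 3: rho = 1 - 6*108 / (9*(9^2 - 1)) = 1 - 648/720 = 0.100000.
Step 4: Under H0, t = rho * sqrt((n-2)/(1-rho^2)) = 0.2659 ~ t(7).
Step 5: Two-sided p-value from the t-distribution with 7 df = 0.797972.
Step 6: alpha = 0.1. fail to reject H0.

rho = 0.1000, p = 0.797972, fail to reject H0 at alpha = 0.1.


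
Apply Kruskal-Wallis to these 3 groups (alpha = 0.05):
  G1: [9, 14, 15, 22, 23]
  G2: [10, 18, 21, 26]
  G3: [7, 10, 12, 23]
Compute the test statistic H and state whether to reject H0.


Step 1: Combine all N = 13 observations and assign midranks.
sorted (value, group, rank): (7,G3,1), (9,G1,2), (10,G2,3.5), (10,G3,3.5), (12,G3,5), (14,G1,6), (15,G1,7), (18,G2,8), (21,G2,9), (22,G1,10), (23,G1,11.5), (23,G3,11.5), (26,G2,13)
Step 2: Sum ranks within each group.
R_1 = 36.5 (n_1 = 5)
R_2 = 33.5 (n_2 = 4)
R_3 = 21 (n_3 = 4)
Step 3: H = 12/(N(N+1)) * sum(R_i^2/n_i) - 3(N+1)
     = 12/(13*14) * (36.5^2/5 + 33.5^2/4 + 21^2/4) - 3*14
     = 0.065934 * 657.263 - 42
     = 1.335989.
Step 4: Ties present; correction factor C = 1 - 12/(13^3 - 13) = 0.994505. Corrected H = 1.335989 / 0.994505 = 1.343370.
Step 5: Under H0, H ~ chi^2(2); p-value = 0.510847.
Step 6: alpha = 0.05. fail to reject H0.

H = 1.3434, df = 2, p = 0.510847, fail to reject H0.


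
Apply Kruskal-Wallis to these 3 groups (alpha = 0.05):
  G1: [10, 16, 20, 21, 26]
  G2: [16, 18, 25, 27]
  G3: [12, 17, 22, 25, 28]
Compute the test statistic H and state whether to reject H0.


Step 1: Combine all N = 14 observations and assign midranks.
sorted (value, group, rank): (10,G1,1), (12,G3,2), (16,G1,3.5), (16,G2,3.5), (17,G3,5), (18,G2,6), (20,G1,7), (21,G1,8), (22,G3,9), (25,G2,10.5), (25,G3,10.5), (26,G1,12), (27,G2,13), (28,G3,14)
Step 2: Sum ranks within each group.
R_1 = 31.5 (n_1 = 5)
R_2 = 33 (n_2 = 4)
R_3 = 40.5 (n_3 = 5)
Step 3: H = 12/(N(N+1)) * sum(R_i^2/n_i) - 3(N+1)
     = 12/(14*15) * (31.5^2/5 + 33^2/4 + 40.5^2/5) - 3*15
     = 0.057143 * 798.75 - 45
     = 0.642857.
Step 4: Ties present; correction factor C = 1 - 12/(14^3 - 14) = 0.995604. Corrected H = 0.642857 / 0.995604 = 0.645695.
Step 5: Under H0, H ~ chi^2(2); p-value = 0.724084.
Step 6: alpha = 0.05. fail to reject H0.

H = 0.6457, df = 2, p = 0.724084, fail to reject H0.


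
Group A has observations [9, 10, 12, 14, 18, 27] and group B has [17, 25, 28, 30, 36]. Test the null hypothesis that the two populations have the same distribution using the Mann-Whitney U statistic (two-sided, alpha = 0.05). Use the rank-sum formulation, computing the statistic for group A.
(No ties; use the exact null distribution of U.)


Step 1: Combine and sort all 11 observations; assign midranks.
sorted (value, group): (9,X), (10,X), (12,X), (14,X), (17,Y), (18,X), (25,Y), (27,X), (28,Y), (30,Y), (36,Y)
ranks: 9->1, 10->2, 12->3, 14->4, 17->5, 18->6, 25->7, 27->8, 28->9, 30->10, 36->11
Step 2: Rank sum for X: R1 = 1 + 2 + 3 + 4 + 6 + 8 = 24.
Step 3: U_X = R1 - n1(n1+1)/2 = 24 - 6*7/2 = 24 - 21 = 3.
       U_Y = n1*n2 - U_X = 30 - 3 = 27.
Step 4: No ties, so the exact null distribution of U (based on enumerating the C(11,6) = 462 equally likely rank assignments) gives the two-sided p-value.
Step 5: p-value = 0.030303; compare to alpha = 0.05. reject H0.

U_X = 3, p = 0.030303, reject H0 at alpha = 0.05.


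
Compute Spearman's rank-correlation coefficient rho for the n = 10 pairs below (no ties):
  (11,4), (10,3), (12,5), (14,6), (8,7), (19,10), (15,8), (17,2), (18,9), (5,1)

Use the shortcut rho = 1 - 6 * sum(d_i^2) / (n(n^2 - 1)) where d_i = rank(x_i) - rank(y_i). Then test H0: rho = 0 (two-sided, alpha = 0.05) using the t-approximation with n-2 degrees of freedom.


Step 1: Rank x and y separately (midranks; no ties here).
rank(x): 11->4, 10->3, 12->5, 14->6, 8->2, 19->10, 15->7, 17->8, 18->9, 5->1
rank(y): 4->4, 3->3, 5->5, 6->6, 7->7, 10->10, 8->8, 2->2, 9->9, 1->1
Step 2: d_i = R_x(i) - R_y(i); compute d_i^2.
  (4-4)^2=0, (3-3)^2=0, (5-5)^2=0, (6-6)^2=0, (2-7)^2=25, (10-10)^2=0, (7-8)^2=1, (8-2)^2=36, (9-9)^2=0, (1-1)^2=0
sum(d^2) = 62.
Step 3: rho = 1 - 6*62 / (10*(10^2 - 1)) = 1 - 372/990 = 0.624242.
Step 4: Under H0, t = rho * sqrt((n-2)/(1-rho^2)) = 2.2601 ~ t(8).
Step 5: Two-sided p-value from the t-distribution with 8 df = 0.053718.
Step 6: alpha = 0.05. fail to reject H0.

rho = 0.6242, p = 0.053718, fail to reject H0 at alpha = 0.05.


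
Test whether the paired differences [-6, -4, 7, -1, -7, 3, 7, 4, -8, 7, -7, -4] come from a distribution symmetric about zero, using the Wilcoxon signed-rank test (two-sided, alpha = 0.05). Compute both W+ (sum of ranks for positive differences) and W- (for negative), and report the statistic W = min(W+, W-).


Step 1: Drop any zero differences (none here) and take |d_i|.
|d| = [6, 4, 7, 1, 7, 3, 7, 4, 8, 7, 7, 4]
Step 2: Midrank |d_i| (ties get averaged ranks).
ranks: |6|->6, |4|->4, |7|->9, |1|->1, |7|->9, |3|->2, |7|->9, |4|->4, |8|->12, |7|->9, |7|->9, |4|->4
Step 3: Attach original signs; sum ranks with positive sign and with negative sign.
W+ = 9 + 2 + 9 + 4 + 9 = 33
W- = 6 + 4 + 1 + 9 + 12 + 9 + 4 = 45
(Check: W+ + W- = 78 should equal n(n+1)/2 = 78.)
Step 4: Test statistic W = min(W+, W-) = 33.
Step 5: Ties in |d|, so use the tie-corrected normal approximation.
        E[W] = n(n+1)/4 = 12*13/4 = 39.
        Tie groups: |d|=4 (t=3), |d|=7 (t=5); sum(t^3 - t) = 144.
        Var[W] = n(n+1)(2n+1)/24 - sum(t^3-t)/48 = 3900/24 - 144/48 = 159.5.
        z = (W - E[W]) / sqrt(Var[W]) = (33 - 39) / 12.6293 = -0.4751.
        Two-sided p = 2*Phi(z) = 0.634727.
Step 6: alpha = 0.05. fail to reject H0.

W+ = 33, W- = 45, W = min = 33, p = 0.634727, fail to reject H0.


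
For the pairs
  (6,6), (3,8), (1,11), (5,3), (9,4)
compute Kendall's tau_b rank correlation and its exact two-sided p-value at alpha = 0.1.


Step 1: Enumerate the 10 unordered pairs (i,j) with i<j and classify each by sign(x_j-x_i) * sign(y_j-y_i).
  (1,2):dx=-3,dy=+2->D; (1,3):dx=-5,dy=+5->D; (1,4):dx=-1,dy=-3->C; (1,5):dx=+3,dy=-2->D
  (2,3):dx=-2,dy=+3->D; (2,4):dx=+2,dy=-5->D; (2,5):dx=+6,dy=-4->D; (3,4):dx=+4,dy=-8->D
  (3,5):dx=+8,dy=-7->D; (4,5):dx=+4,dy=+1->C
Step 2: C = 2, D = 8, total pairs = 10.
Step 3: tau = (C - D)/(n(n-1)/2) = (2 - 8)/10 = -0.600000.
Step 4: Exact two-sided p-value (enumerate n! = 120 permutations of y under H0): p = 0.233333.
Step 5: alpha = 0.1. fail to reject H0.

tau_b = -0.6000 (C=2, D=8), p = 0.233333, fail to reject H0.


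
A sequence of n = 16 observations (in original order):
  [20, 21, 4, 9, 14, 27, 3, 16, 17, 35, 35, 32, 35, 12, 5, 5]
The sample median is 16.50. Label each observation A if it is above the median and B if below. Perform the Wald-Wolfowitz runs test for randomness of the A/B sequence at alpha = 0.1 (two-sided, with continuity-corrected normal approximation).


Step 1: Compute median = 16.50; label A = above, B = below.
Labels in order: AABBBABBAAAAABBB  (n_A = 8, n_B = 8)
Step 2: Count runs R = 6.
Step 3: Under H0 (random ordering), E[R] = 2*n_A*n_B/(n_A+n_B) + 1 = 2*8*8/16 + 1 = 9.0000.
        Var[R] = 2*n_A*n_B*(2*n_A*n_B - n_A - n_B) / ((n_A+n_B)^2 * (n_A+n_B-1)) = 14336/3840 = 3.7333.
        SD[R] = 1.9322.
Step 4: Continuity-corrected z = (R + 0.5 - E[R]) / SD[R] = (6 + 0.5 - 9.0000) / 1.9322 = -1.2939.
Step 5: Two-sided p-value via normal approximation = 2*(1 - Phi(|z|)) = 0.195709.
Step 6: alpha = 0.1. fail to reject H0.

R = 6, z = -1.2939, p = 0.195709, fail to reject H0.


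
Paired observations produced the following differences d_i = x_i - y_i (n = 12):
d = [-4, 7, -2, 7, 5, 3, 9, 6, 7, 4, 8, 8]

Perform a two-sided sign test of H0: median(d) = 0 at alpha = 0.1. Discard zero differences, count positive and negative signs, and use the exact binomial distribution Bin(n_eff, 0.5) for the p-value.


Step 1: Discard zero differences. Original n = 12; n_eff = number of nonzero differences = 12.
Nonzero differences (with sign): -4, +7, -2, +7, +5, +3, +9, +6, +7, +4, +8, +8
Step 2: Count signs: positive = 10, negative = 2.
Step 3: Under H0: P(positive) = 0.5, so the number of positives S ~ Bin(12, 0.5).
Step 4: Two-sided exact p-value = sum of Bin(12,0.5) probabilities at or below the observed probability = 0.038574.
Step 5: alpha = 0.1. reject H0.

n_eff = 12, pos = 10, neg = 2, p = 0.038574, reject H0.


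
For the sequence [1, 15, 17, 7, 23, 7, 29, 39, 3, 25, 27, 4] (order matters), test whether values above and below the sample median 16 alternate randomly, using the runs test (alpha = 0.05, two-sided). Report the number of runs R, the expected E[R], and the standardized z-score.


Step 1: Compute median = 16; label A = above, B = below.
Labels in order: BBABABAABAAB  (n_A = 6, n_B = 6)
Step 2: Count runs R = 9.
Step 3: Under H0 (random ordering), E[R] = 2*n_A*n_B/(n_A+n_B) + 1 = 2*6*6/12 + 1 = 7.0000.
        Var[R] = 2*n_A*n_B*(2*n_A*n_B - n_A - n_B) / ((n_A+n_B)^2 * (n_A+n_B-1)) = 4320/1584 = 2.7273.
        SD[R] = 1.6514.
Step 4: Continuity-corrected z = (R - 0.5 - E[R]) / SD[R] = (9 - 0.5 - 7.0000) / 1.6514 = 0.9083.
Step 5: Two-sided p-value via normal approximation = 2*(1 - Phi(|z|)) = 0.363722.
Step 6: alpha = 0.05. fail to reject H0.

R = 9, z = 0.9083, p = 0.363722, fail to reject H0.


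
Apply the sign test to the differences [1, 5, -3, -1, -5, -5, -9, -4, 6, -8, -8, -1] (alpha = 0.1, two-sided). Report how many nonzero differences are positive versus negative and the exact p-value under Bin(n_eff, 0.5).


Step 1: Discard zero differences. Original n = 12; n_eff = number of nonzero differences = 12.
Nonzero differences (with sign): +1, +5, -3, -1, -5, -5, -9, -4, +6, -8, -8, -1
Step 2: Count signs: positive = 3, negative = 9.
Step 3: Under H0: P(positive) = 0.5, so the number of positives S ~ Bin(12, 0.5).
Step 4: Two-sided exact p-value = sum of Bin(12,0.5) probabilities at or below the observed probability = 0.145996.
Step 5: alpha = 0.1. fail to reject H0.

n_eff = 12, pos = 3, neg = 9, p = 0.145996, fail to reject H0.


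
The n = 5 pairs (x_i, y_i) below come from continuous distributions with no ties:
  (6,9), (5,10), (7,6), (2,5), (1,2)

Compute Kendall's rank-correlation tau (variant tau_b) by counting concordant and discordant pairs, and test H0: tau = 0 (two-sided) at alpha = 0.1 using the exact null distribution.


Step 1: Enumerate the 10 unordered pairs (i,j) with i<j and classify each by sign(x_j-x_i) * sign(y_j-y_i).
  (1,2):dx=-1,dy=+1->D; (1,3):dx=+1,dy=-3->D; (1,4):dx=-4,dy=-4->C; (1,5):dx=-5,dy=-7->C
  (2,3):dx=+2,dy=-4->D; (2,4):dx=-3,dy=-5->C; (2,5):dx=-4,dy=-8->C; (3,4):dx=-5,dy=-1->C
  (3,5):dx=-6,dy=-4->C; (4,5):dx=-1,dy=-3->C
Step 2: C = 7, D = 3, total pairs = 10.
Step 3: tau = (C - D)/(n(n-1)/2) = (7 - 3)/10 = 0.400000.
Step 4: Exact two-sided p-value (enumerate n! = 120 permutations of y under H0): p = 0.483333.
Step 5: alpha = 0.1. fail to reject H0.

tau_b = 0.4000 (C=7, D=3), p = 0.483333, fail to reject H0.


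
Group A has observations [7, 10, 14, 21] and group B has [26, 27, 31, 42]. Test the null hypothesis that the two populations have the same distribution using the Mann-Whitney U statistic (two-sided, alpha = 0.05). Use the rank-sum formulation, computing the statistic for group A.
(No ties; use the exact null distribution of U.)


Step 1: Combine and sort all 8 observations; assign midranks.
sorted (value, group): (7,X), (10,X), (14,X), (21,X), (26,Y), (27,Y), (31,Y), (42,Y)
ranks: 7->1, 10->2, 14->3, 21->4, 26->5, 27->6, 31->7, 42->8
Step 2: Rank sum for X: R1 = 1 + 2 + 3 + 4 = 10.
Step 3: U_X = R1 - n1(n1+1)/2 = 10 - 4*5/2 = 10 - 10 = 0.
       U_Y = n1*n2 - U_X = 16 - 0 = 16.
Step 4: No ties, so the exact null distribution of U (based on enumerating the C(8,4) = 70 equally likely rank assignments) gives the two-sided p-value.
Step 5: p-value = 0.028571; compare to alpha = 0.05. reject H0.

U_X = 0, p = 0.028571, reject H0 at alpha = 0.05.


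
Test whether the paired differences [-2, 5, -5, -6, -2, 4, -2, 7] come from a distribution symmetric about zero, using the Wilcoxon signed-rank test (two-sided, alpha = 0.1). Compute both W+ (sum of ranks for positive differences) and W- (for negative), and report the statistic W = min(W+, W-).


Step 1: Drop any zero differences (none here) and take |d_i|.
|d| = [2, 5, 5, 6, 2, 4, 2, 7]
Step 2: Midrank |d_i| (ties get averaged ranks).
ranks: |2|->2, |5|->5.5, |5|->5.5, |6|->7, |2|->2, |4|->4, |2|->2, |7|->8
Step 3: Attach original signs; sum ranks with positive sign and with negative sign.
W+ = 5.5 + 4 + 8 = 17.5
W- = 2 + 5.5 + 7 + 2 + 2 = 18.5
(Check: W+ + W- = 36 should equal n(n+1)/2 = 36.)
Step 4: Test statistic W = min(W+, W-) = 17.5.
Step 5: Ties in |d|, so use the tie-corrected normal approximation.
        E[W] = n(n+1)/4 = 8*9/4 = 18.
        Tie groups: |d|=2 (t=3), |d|=5 (t=2); sum(t^3 - t) = 30.
        Var[W] = n(n+1)(2n+1)/24 - sum(t^3-t)/48 = 1224/24 - 30/48 = 50.375.
        z = (W - E[W]) / sqrt(Var[W]) = (17.5 - 18) / 7.0975 = -0.0704.
        Two-sided p = 2*Phi(z) = 0.943838.
Step 6: alpha = 0.1. fail to reject H0.

W+ = 17.5, W- = 18.5, W = min = 17.5, p = 0.943838, fail to reject H0.


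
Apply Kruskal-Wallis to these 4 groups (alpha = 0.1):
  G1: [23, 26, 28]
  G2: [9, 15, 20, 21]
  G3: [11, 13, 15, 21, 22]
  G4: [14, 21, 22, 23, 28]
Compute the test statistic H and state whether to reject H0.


Step 1: Combine all N = 17 observations and assign midranks.
sorted (value, group, rank): (9,G2,1), (11,G3,2), (13,G3,3), (14,G4,4), (15,G2,5.5), (15,G3,5.5), (20,G2,7), (21,G2,9), (21,G3,9), (21,G4,9), (22,G3,11.5), (22,G4,11.5), (23,G1,13.5), (23,G4,13.5), (26,G1,15), (28,G1,16.5), (28,G4,16.5)
Step 2: Sum ranks within each group.
R_1 = 45 (n_1 = 3)
R_2 = 22.5 (n_2 = 4)
R_3 = 31 (n_3 = 5)
R_4 = 54.5 (n_4 = 5)
Step 3: H = 12/(N(N+1)) * sum(R_i^2/n_i) - 3(N+1)
     = 12/(17*18) * (45^2/3 + 22.5^2/4 + 31^2/5 + 54.5^2/5) - 3*18
     = 0.039216 * 1587.81 - 54
     = 8.267157.
Step 4: Ties present; correction factor C = 1 - 48/(17^3 - 17) = 0.990196. Corrected H = 8.267157 / 0.990196 = 8.349010.
Step 5: Under H0, H ~ chi^2(3); p-value = 0.039323.
Step 6: alpha = 0.1. reject H0.

H = 8.3490, df = 3, p = 0.039323, reject H0.


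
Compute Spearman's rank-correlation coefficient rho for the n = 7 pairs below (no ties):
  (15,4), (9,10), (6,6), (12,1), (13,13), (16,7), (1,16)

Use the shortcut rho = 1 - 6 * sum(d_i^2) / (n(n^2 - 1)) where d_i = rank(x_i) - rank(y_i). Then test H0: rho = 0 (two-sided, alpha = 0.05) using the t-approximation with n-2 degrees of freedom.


Step 1: Rank x and y separately (midranks; no ties here).
rank(x): 15->6, 9->3, 6->2, 12->4, 13->5, 16->7, 1->1
rank(y): 4->2, 10->5, 6->3, 1->1, 13->6, 7->4, 16->7
Step 2: d_i = R_x(i) - R_y(i); compute d_i^2.
  (6-2)^2=16, (3-5)^2=4, (2-3)^2=1, (4-1)^2=9, (5-6)^2=1, (7-4)^2=9, (1-7)^2=36
sum(d^2) = 76.
Step 3: rho = 1 - 6*76 / (7*(7^2 - 1)) = 1 - 456/336 = -0.357143.
Step 4: Under H0, t = rho * sqrt((n-2)/(1-rho^2)) = -0.8550 ~ t(5).
Step 5: Two-sided p-value from the t-distribution with 5 df = 0.431611.
Step 6: alpha = 0.05. fail to reject H0.

rho = -0.3571, p = 0.431611, fail to reject H0 at alpha = 0.05.


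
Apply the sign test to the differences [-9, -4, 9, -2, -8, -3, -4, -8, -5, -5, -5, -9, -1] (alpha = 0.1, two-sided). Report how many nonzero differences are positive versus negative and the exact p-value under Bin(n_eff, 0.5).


Step 1: Discard zero differences. Original n = 13; n_eff = number of nonzero differences = 13.
Nonzero differences (with sign): -9, -4, +9, -2, -8, -3, -4, -8, -5, -5, -5, -9, -1
Step 2: Count signs: positive = 1, negative = 12.
Step 3: Under H0: P(positive) = 0.5, so the number of positives S ~ Bin(13, 0.5).
Step 4: Two-sided exact p-value = sum of Bin(13,0.5) probabilities at or below the observed probability = 0.003418.
Step 5: alpha = 0.1. reject H0.

n_eff = 13, pos = 1, neg = 12, p = 0.003418, reject H0.


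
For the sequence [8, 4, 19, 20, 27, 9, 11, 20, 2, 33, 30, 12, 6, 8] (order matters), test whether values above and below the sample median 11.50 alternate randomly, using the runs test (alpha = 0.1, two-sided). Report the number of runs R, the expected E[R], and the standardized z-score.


Step 1: Compute median = 11.50; label A = above, B = below.
Labels in order: BBAAABBABAAABB  (n_A = 7, n_B = 7)
Step 2: Count runs R = 7.
Step 3: Under H0 (random ordering), E[R] = 2*n_A*n_B/(n_A+n_B) + 1 = 2*7*7/14 + 1 = 8.0000.
        Var[R] = 2*n_A*n_B*(2*n_A*n_B - n_A - n_B) / ((n_A+n_B)^2 * (n_A+n_B-1)) = 8232/2548 = 3.2308.
        SD[R] = 1.7974.
Step 4: Continuity-corrected z = (R + 0.5 - E[R]) / SD[R] = (7 + 0.5 - 8.0000) / 1.7974 = -0.2782.
Step 5: Two-sided p-value via normal approximation = 2*(1 - Phi(|z|)) = 0.780879.
Step 6: alpha = 0.1. fail to reject H0.

R = 7, z = -0.2782, p = 0.780879, fail to reject H0.
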